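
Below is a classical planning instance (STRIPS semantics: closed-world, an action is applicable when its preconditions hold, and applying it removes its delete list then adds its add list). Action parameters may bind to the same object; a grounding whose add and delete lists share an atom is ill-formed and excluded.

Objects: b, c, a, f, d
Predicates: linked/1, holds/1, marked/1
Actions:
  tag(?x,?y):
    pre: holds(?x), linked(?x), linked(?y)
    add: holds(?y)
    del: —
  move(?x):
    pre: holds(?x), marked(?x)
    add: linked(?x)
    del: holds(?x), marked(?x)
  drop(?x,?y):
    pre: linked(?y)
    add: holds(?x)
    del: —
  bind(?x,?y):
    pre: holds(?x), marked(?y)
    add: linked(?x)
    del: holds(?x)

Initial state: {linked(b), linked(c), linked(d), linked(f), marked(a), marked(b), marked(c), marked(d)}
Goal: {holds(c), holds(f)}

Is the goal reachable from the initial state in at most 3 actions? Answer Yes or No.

Yes

1. drop(c,b)  →  {holds(c), linked(b), linked(c), linked(d), linked(f), marked(a), marked(b), marked(c), marked(d)}
2. tag(c,f)  →  {holds(c), holds(f), linked(b), linked(c), linked(d), linked(f), marked(a), marked(b), marked(c), marked(d)}
optimal plan length = 2; 2 ≤ 3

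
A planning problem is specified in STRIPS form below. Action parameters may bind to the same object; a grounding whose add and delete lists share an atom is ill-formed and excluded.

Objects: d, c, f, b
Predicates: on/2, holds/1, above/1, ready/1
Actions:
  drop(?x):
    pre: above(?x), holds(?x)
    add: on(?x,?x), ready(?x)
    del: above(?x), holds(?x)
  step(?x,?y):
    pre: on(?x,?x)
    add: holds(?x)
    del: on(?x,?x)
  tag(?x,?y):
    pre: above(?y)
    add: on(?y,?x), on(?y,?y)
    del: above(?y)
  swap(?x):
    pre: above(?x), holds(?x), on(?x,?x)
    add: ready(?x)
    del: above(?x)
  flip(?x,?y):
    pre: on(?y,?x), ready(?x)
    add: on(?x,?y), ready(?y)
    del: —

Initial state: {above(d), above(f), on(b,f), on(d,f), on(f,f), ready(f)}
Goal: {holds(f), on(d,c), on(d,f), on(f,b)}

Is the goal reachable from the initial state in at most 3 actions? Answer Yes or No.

Yes

1. step(f,d)  →  {above(d), above(f), holds(f), on(b,f), on(d,f), ready(f)}
2. tag(c,d)  →  {above(f), holds(f), on(b,f), on(d,c), on(d,d), on(d,f), ready(f)}
3. tag(b,f)  →  {holds(f), on(b,f), on(d,c), on(d,d), on(d,f), on(f,b), on(f,f), ready(f)}
optimal plan length = 3; 3 ≤ 3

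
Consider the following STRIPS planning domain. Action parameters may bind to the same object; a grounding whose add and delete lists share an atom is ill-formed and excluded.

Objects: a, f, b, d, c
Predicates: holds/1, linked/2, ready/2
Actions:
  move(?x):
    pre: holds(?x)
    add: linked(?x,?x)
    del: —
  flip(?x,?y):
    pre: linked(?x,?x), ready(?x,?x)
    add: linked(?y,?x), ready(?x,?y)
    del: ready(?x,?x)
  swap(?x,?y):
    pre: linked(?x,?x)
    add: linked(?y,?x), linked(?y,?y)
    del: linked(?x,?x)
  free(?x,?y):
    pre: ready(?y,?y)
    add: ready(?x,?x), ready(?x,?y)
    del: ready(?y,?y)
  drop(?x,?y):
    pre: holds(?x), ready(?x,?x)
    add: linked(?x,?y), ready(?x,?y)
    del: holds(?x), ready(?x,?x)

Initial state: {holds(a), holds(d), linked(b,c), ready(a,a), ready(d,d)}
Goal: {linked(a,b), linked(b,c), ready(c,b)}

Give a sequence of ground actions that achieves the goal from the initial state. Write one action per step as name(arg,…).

1. free(b,d)  →  {holds(a), holds(d), linked(b,c), ready(a,a), ready(b,b), ready(b,d)}
2. free(c,b)  →  {holds(a), holds(d), linked(b,c), ready(a,a), ready(b,d), ready(c,b), ready(c,c)}
3. drop(a,b)  →  {holds(d), linked(a,b), linked(b,c), ready(a,b), ready(b,d), ready(c,b), ready(c,c)}

free(b,d); free(c,b); drop(a,b)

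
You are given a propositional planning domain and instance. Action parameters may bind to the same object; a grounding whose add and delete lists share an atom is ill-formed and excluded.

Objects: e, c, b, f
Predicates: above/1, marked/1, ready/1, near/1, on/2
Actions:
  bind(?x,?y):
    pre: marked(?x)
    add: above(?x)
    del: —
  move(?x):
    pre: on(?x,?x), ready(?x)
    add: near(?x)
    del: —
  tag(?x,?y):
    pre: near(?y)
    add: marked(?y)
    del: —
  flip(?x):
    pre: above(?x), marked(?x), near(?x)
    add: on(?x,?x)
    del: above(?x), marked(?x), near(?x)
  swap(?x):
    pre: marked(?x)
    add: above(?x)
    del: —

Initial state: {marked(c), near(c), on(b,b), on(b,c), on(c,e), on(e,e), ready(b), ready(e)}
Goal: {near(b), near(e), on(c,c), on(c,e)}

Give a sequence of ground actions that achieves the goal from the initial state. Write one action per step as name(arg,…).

bind(c,e); move(e); move(b); flip(c)

1. bind(c,e)  →  {above(c), marked(c), near(c), on(b,b), on(b,c), on(c,e), on(e,e), ready(b), ready(e)}
2. move(e)  →  {above(c), marked(c), near(c), near(e), on(b,b), on(b,c), on(c,e), on(e,e), ready(b), ready(e)}
3. move(b)  →  {above(c), marked(c), near(b), near(c), near(e), on(b,b), on(b,c), on(c,e), on(e,e), ready(b), ready(e)}
4. flip(c)  →  {near(b), near(e), on(b,b), on(b,c), on(c,c), on(c,e), on(e,e), ready(b), ready(e)}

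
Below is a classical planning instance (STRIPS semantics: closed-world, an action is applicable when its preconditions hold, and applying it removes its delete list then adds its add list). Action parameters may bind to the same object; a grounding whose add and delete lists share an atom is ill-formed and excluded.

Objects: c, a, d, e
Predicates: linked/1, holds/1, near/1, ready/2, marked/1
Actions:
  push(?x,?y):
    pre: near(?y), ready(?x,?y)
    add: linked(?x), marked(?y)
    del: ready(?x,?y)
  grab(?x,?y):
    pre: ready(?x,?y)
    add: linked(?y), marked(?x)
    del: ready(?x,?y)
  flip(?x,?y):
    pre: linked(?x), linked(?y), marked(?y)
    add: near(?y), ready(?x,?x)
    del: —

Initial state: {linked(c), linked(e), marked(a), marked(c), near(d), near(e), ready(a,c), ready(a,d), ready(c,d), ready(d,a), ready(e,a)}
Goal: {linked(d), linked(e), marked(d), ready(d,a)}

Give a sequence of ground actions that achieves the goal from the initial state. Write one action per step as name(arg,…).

1. push(c,d)  →  {linked(c), linked(e), marked(a), marked(c), marked(d), near(d), near(e), ready(a,c), ready(a,d), ready(d,a), ready(e,a)}
2. grab(a,d)  →  {linked(c), linked(d), linked(e), marked(a), marked(c), marked(d), near(d), near(e), ready(a,c), ready(d,a), ready(e,a)}

push(c,d); grab(a,d)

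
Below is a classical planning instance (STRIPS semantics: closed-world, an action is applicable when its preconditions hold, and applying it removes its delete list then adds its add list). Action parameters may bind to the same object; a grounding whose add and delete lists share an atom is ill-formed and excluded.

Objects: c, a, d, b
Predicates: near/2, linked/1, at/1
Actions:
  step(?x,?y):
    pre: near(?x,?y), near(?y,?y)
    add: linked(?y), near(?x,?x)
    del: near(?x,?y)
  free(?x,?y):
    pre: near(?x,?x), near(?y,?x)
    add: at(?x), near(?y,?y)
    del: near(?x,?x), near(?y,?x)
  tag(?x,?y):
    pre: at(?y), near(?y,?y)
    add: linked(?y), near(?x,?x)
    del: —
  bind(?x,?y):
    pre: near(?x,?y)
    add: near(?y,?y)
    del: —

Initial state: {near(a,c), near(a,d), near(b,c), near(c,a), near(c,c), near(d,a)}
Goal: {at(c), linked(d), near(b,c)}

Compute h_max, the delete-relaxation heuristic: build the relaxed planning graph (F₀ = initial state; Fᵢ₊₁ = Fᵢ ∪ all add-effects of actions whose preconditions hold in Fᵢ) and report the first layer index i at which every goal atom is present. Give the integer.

2

F0 = init (6 atoms)
F1 = F0 ∪ {at(c), linked(c), near(a,a), near(b,b), near(d,d)}  (11 atoms)
F2 = F1 ∪ {at(a), at(d), linked(a), linked(d)}  (15 atoms)
goal ⊆ F2  ⇒  h_max = 2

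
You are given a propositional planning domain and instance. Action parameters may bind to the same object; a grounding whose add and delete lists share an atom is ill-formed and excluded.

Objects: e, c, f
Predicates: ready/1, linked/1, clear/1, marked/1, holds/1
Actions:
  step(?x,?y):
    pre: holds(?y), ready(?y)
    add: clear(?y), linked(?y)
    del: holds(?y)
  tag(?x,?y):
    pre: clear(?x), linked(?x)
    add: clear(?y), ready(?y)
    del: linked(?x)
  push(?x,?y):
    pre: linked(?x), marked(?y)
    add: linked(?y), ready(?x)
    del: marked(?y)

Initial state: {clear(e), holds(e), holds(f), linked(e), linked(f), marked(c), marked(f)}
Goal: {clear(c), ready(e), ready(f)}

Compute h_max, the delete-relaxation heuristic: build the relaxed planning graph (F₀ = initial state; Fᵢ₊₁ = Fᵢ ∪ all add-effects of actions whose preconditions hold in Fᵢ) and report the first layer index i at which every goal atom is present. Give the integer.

1

F0 = init (7 atoms)
F1 = F0 ∪ {clear(c), clear(f), linked(c), ready(c), ready(e), ready(f)}  (13 atoms)
goal ⊆ F1  ⇒  h_max = 1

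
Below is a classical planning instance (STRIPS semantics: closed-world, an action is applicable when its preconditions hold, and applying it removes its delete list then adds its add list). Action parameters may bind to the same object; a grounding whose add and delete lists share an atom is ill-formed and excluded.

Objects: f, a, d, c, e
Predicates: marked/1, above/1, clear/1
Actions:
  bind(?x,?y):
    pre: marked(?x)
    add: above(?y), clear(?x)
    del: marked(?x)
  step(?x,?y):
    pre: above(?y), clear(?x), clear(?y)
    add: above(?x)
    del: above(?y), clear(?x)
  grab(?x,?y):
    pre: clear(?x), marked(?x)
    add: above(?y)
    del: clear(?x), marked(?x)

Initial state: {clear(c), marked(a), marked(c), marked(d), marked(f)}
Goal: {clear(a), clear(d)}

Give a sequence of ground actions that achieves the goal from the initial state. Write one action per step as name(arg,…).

1. bind(a,f)  →  {above(f), clear(a), clear(c), marked(c), marked(d), marked(f)}
2. bind(d,f)  →  {above(f), clear(a), clear(c), clear(d), marked(c), marked(f)}

bind(a,f); bind(d,f)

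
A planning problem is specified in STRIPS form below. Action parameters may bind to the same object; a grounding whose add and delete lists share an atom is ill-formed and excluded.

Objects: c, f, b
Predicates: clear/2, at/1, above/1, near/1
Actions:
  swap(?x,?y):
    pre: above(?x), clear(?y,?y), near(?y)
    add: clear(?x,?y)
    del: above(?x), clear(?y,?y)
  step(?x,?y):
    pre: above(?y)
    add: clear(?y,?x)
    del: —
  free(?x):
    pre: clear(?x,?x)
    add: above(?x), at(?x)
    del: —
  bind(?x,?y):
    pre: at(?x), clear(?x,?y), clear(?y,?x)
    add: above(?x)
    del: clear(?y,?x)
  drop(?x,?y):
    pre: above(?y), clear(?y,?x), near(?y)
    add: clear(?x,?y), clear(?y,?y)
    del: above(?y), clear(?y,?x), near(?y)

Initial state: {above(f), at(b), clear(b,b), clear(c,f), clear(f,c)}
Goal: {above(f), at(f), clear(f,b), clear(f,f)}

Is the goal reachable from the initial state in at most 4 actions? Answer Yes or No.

Yes

1. step(f,f)  →  {above(f), at(b), clear(b,b), clear(c,f), clear(f,c), clear(f,f)}
2. step(b,f)  →  {above(f), at(b), clear(b,b), clear(c,f), clear(f,b), clear(f,c), clear(f,f)}
3. free(f)  →  {above(f), at(b), at(f), clear(b,b), clear(c,f), clear(f,b), clear(f,c), clear(f,f)}
optimal plan length = 3; 3 ≤ 4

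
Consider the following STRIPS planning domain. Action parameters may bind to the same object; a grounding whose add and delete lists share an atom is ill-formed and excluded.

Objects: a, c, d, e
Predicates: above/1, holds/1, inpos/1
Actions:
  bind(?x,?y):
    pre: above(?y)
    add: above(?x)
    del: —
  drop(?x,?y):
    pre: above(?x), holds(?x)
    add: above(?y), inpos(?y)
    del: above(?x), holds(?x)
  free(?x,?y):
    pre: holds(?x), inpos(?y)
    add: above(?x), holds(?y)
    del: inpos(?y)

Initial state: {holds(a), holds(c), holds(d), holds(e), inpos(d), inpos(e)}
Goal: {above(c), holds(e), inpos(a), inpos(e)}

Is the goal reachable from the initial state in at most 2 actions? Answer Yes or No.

1. free(c,d)  →  {above(c), holds(a), holds(c), holds(d), holds(e), inpos(e)}
2. bind(d,c)  →  {above(c), above(d), holds(a), holds(c), holds(d), holds(e), inpos(e)}
3. drop(d,a)  →  {above(a), above(c), holds(a), holds(c), holds(e), inpos(a), inpos(e)}
optimal plan length = 3; 3 > 2

No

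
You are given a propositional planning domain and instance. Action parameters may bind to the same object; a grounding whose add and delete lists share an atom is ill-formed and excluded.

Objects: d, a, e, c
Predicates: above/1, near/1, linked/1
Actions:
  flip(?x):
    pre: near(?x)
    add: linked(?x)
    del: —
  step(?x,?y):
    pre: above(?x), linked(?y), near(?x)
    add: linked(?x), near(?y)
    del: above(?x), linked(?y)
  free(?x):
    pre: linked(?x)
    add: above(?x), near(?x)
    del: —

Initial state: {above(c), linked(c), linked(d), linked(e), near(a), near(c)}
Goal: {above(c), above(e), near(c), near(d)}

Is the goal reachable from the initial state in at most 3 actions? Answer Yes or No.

1. free(d)  →  {above(c), above(d), linked(c), linked(d), linked(e), near(a), near(c), near(d)}
2. free(e)  →  {above(c), above(d), above(e), linked(c), linked(d), linked(e), near(a), near(c), near(d), near(e)}
optimal plan length = 2; 2 ≤ 3

Yes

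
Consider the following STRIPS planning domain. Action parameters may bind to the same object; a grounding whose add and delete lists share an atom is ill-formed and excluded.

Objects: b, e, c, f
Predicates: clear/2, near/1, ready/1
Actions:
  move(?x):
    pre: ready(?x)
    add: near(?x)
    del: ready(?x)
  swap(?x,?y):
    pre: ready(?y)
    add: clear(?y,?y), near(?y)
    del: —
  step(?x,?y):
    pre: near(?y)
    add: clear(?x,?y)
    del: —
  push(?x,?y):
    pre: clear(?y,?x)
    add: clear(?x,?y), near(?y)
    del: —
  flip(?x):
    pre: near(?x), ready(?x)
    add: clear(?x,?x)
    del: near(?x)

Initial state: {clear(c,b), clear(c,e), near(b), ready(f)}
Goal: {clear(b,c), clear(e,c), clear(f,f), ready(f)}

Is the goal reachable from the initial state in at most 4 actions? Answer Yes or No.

1. swap(b,f)  →  {clear(c,b), clear(c,e), clear(f,f), near(b), near(f), ready(f)}
2. push(b,c)  →  {clear(b,c), clear(c,b), clear(c,e), clear(f,f), near(b), near(c), near(f), ready(f)}
3. step(e,c)  →  {clear(b,c), clear(c,b), clear(c,e), clear(e,c), clear(f,f), near(b), near(c), near(f), ready(f)}
optimal plan length = 3; 3 ≤ 4

Yes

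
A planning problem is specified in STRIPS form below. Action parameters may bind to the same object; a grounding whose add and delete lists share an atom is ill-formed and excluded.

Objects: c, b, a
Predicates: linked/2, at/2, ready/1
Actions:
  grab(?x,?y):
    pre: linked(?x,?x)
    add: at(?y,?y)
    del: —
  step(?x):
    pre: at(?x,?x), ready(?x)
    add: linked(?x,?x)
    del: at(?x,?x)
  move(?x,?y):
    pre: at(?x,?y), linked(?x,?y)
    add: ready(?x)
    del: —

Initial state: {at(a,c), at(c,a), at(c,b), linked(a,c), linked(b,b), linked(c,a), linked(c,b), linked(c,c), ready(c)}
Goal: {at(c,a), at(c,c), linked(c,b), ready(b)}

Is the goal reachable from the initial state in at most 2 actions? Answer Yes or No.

No

1. grab(c,c)  →  {at(a,c), at(c,a), at(c,b), at(c,c), linked(a,c), linked(b,b), linked(c,a), linked(c,b), linked(c,c), ready(c)}
2. grab(c,b)  →  {at(a,c), at(b,b), at(c,a), at(c,b), at(c,c), linked(a,c), linked(b,b), linked(c,a), linked(c,b), linked(c,c), ready(c)}
3. move(b,b)  →  {at(a,c), at(b,b), at(c,a), at(c,b), at(c,c), linked(a,c), linked(b,b), linked(c,a), linked(c,b), linked(c,c), ready(b), ready(c)}
optimal plan length = 3; 3 > 2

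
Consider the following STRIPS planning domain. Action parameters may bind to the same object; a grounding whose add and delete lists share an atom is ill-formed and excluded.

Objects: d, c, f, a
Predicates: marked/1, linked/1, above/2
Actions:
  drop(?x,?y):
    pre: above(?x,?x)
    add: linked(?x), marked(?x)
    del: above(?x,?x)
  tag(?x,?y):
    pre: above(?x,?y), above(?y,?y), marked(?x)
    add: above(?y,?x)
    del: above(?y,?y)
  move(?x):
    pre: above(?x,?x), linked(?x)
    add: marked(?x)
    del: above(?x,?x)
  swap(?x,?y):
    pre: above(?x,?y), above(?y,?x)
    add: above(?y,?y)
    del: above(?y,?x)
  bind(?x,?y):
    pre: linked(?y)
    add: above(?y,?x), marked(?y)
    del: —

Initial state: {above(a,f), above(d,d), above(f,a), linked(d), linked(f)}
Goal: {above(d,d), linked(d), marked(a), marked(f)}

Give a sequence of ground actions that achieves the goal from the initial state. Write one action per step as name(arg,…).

swap(f,a); drop(a,d); bind(d,f)

1. swap(f,a)  →  {above(a,a), above(d,d), above(f,a), linked(d), linked(f)}
2. drop(a,d)  →  {above(d,d), above(f,a), linked(a), linked(d), linked(f), marked(a)}
3. bind(d,f)  →  {above(d,d), above(f,a), above(f,d), linked(a), linked(d), linked(f), marked(a), marked(f)}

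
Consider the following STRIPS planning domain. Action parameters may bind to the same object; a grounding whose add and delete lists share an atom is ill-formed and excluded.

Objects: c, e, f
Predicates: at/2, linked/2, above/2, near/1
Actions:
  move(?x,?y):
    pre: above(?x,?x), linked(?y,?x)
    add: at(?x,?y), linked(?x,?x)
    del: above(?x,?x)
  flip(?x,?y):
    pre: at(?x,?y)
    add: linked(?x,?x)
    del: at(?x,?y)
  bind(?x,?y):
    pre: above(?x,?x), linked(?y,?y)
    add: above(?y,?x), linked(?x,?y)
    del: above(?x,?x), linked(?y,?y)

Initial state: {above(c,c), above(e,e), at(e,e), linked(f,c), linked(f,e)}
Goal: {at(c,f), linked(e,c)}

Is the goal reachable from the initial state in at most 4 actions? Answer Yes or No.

1. move(c,f)  →  {above(e,e), at(c,f), at(e,e), linked(c,c), linked(f,c), linked(f,e)}
2. bind(e,c)  →  {above(c,e), at(c,f), at(e,e), linked(e,c), linked(f,c), linked(f,e)}
optimal plan length = 2; 2 ≤ 4

Yes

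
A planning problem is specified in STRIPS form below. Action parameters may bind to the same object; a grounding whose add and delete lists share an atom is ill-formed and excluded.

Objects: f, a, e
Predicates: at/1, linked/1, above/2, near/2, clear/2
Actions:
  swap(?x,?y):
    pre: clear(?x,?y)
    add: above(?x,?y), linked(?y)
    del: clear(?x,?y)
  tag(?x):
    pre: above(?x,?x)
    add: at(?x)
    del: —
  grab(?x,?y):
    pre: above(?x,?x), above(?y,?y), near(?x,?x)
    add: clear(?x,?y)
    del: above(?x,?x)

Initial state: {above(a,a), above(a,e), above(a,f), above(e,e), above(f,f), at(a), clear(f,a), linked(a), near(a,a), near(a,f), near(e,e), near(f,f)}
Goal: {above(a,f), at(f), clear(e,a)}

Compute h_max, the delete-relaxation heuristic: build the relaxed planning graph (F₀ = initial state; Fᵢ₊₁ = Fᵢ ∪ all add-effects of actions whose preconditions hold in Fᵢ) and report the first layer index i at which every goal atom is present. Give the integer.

F0 = init (12 atoms)
F1 = F0 ∪ {above(f,a), at(e), at(f), clear(a,a), clear(a,e), clear(a,f), clear(e,a), clear(e,e), clear(e,f), clear(f,e), clear(f,f)}  (23 atoms)
goal ⊆ F1  ⇒  h_max = 1

1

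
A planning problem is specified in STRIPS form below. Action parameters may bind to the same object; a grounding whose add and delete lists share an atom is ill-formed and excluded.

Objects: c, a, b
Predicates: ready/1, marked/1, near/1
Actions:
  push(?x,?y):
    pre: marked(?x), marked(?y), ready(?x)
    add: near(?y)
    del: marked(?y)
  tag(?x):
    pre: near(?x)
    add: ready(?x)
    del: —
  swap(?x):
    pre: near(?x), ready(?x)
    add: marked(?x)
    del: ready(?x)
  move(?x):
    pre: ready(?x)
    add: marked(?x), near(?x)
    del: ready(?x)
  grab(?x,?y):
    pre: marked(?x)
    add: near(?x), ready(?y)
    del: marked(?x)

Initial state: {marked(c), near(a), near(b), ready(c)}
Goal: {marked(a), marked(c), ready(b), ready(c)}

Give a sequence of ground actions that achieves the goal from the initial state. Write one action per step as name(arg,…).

1. tag(a)  →  {marked(c), near(a), near(b), ready(a), ready(c)}
2. tag(b)  →  {marked(c), near(a), near(b), ready(a), ready(b), ready(c)}
3. swap(a)  →  {marked(a), marked(c), near(a), near(b), ready(b), ready(c)}

tag(a); tag(b); swap(a)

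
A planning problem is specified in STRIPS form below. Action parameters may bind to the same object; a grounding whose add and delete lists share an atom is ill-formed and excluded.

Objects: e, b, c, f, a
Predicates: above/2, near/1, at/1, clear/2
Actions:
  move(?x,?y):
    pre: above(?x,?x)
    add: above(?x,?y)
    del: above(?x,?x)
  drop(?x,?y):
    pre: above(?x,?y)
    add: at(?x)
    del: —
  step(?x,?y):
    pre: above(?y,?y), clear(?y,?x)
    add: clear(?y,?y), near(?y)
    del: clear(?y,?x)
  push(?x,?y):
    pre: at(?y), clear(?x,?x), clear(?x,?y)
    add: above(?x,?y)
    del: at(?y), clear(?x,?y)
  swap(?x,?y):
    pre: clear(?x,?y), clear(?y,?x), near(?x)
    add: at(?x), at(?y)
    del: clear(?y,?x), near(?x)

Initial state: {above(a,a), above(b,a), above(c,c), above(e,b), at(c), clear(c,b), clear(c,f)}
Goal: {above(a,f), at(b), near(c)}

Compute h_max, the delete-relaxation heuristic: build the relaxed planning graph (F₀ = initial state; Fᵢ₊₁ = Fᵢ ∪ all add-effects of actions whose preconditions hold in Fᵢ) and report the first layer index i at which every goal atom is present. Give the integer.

1

F0 = init (7 atoms)
F1 = F0 ∪ {above(a,b), above(a,c), above(a,e), above(a,f), above(c,a), above(c,b), above(c,e), above(c,f), at(a), at(b), at(e), clear(c,c), near(c)}  (20 atoms)
goal ⊆ F1  ⇒  h_max = 1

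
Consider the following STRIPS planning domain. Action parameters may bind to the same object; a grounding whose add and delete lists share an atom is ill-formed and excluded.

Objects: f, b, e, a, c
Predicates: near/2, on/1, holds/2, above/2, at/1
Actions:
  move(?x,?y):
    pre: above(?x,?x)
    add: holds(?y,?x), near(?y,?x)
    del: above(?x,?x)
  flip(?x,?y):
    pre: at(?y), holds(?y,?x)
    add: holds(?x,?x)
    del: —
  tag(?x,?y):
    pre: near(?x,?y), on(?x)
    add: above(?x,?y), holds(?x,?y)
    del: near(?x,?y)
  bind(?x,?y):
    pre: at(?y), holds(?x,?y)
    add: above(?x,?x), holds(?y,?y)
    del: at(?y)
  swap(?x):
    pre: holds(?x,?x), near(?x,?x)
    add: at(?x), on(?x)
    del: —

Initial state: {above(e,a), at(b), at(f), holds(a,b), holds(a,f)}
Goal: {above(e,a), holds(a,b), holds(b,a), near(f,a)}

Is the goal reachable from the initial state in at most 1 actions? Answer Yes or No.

1. bind(a,f)  →  {above(a,a), above(e,a), at(b), holds(a,b), holds(a,f), holds(f,f)}
2. move(a,f)  →  {above(e,a), at(b), holds(a,b), holds(a,f), holds(f,a), holds(f,f), near(f,a)}
3. bind(a,b)  →  {above(a,a), above(e,a), holds(a,b), holds(a,f), holds(b,b), holds(f,a), holds(f,f), near(f,a)}
4. move(a,b)  →  {above(e,a), holds(a,b), holds(a,f), holds(b,a), holds(b,b), holds(f,a), holds(f,f), near(b,a), near(f,a)}
optimal plan length = 4; 4 > 1

No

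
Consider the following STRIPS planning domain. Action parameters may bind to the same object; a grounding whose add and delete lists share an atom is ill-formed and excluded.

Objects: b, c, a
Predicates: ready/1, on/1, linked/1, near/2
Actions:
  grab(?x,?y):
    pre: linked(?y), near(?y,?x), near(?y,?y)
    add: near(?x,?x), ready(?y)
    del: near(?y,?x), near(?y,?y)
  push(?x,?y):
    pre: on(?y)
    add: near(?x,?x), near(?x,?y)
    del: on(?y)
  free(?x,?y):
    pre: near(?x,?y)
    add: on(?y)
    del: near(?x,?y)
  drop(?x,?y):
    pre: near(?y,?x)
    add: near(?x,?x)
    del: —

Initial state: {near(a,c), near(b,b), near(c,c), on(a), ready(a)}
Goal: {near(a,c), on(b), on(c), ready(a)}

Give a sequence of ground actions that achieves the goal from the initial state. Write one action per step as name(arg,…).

free(b,b); free(c,c)

1. free(b,b)  →  {near(a,c), near(c,c), on(a), on(b), ready(a)}
2. free(c,c)  →  {near(a,c), on(a), on(b), on(c), ready(a)}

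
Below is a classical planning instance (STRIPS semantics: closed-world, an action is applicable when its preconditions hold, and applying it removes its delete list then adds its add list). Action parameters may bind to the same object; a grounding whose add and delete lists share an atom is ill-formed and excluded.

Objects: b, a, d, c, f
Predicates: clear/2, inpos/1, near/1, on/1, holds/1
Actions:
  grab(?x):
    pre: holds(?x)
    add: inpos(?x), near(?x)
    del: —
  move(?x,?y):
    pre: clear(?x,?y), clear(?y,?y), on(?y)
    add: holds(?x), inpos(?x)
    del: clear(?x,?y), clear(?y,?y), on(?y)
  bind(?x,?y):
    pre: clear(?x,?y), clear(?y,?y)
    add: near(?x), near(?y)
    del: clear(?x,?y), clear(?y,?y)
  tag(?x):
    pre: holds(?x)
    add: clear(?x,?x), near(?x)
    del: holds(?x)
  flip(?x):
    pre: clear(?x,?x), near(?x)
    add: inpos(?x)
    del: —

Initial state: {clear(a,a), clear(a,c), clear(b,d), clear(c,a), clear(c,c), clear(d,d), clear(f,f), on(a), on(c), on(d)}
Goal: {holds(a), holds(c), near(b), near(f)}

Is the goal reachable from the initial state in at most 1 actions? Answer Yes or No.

1. move(a,a)  →  {clear(a,c), clear(b,d), clear(c,a), clear(c,c), clear(d,d), clear(f,f), holds(a), inpos(a), on(c), on(d)}
2. move(c,c)  →  {clear(a,c), clear(b,d), clear(c,a), clear(d,d), clear(f,f), holds(a), holds(c), inpos(a), inpos(c), on(d)}
3. bind(b,d)  →  {clear(a,c), clear(c,a), clear(f,f), holds(a), holds(c), inpos(a), inpos(c), near(b), near(d), on(d)}
4. bind(f,f)  →  {clear(a,c), clear(c,a), holds(a), holds(c), inpos(a), inpos(c), near(b), near(d), near(f), on(d)}
optimal plan length = 4; 4 > 1

No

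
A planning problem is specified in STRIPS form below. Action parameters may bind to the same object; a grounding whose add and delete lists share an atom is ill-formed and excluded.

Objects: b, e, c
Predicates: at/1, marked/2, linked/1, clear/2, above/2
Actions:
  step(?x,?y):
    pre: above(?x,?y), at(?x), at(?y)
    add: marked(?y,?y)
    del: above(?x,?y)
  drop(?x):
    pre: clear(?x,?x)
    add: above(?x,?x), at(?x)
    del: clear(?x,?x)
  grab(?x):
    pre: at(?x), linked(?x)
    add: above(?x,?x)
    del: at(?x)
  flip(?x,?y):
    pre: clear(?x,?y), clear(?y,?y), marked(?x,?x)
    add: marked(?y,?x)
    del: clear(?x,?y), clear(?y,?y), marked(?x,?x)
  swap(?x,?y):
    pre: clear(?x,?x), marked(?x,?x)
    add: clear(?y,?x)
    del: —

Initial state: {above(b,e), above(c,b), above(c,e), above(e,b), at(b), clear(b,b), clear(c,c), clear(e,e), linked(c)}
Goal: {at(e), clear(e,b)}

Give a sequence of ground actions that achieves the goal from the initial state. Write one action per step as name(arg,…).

1. drop(e)  →  {above(b,e), above(c,b), above(c,e), above(e,b), above(e,e), at(b), at(e), clear(b,b), clear(c,c), linked(c)}
2. step(e,b)  →  {above(b,e), above(c,b), above(c,e), above(e,e), at(b), at(e), clear(b,b), clear(c,c), linked(c), marked(b,b)}
3. swap(b,e)  →  {above(b,e), above(c,b), above(c,e), above(e,e), at(b), at(e), clear(b,b), clear(c,c), clear(e,b), linked(c), marked(b,b)}

drop(e); step(e,b); swap(b,e)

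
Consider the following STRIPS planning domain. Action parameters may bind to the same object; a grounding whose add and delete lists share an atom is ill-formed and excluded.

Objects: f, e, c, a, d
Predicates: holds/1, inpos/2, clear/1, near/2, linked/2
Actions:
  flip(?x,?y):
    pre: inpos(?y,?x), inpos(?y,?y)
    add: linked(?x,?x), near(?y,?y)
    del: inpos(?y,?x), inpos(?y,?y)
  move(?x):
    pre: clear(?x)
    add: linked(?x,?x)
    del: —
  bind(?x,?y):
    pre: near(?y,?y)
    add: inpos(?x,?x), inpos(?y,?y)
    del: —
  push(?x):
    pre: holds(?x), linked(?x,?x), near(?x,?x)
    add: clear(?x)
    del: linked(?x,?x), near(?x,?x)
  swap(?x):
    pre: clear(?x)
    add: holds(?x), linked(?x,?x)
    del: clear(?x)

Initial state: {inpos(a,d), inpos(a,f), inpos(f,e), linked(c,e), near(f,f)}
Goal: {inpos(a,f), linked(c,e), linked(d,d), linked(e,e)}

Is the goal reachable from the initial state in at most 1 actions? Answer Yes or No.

1. bind(a,f)  →  {inpos(a,a), inpos(a,d), inpos(a,f), inpos(f,e), inpos(f,f), linked(c,e), near(f,f)}
2. flip(e,f)  →  {inpos(a,a), inpos(a,d), inpos(a,f), linked(c,e), linked(e,e), near(f,f)}
3. flip(d,a)  →  {inpos(a,f), linked(c,e), linked(d,d), linked(e,e), near(a,a), near(f,f)}
optimal plan length = 3; 3 > 1

No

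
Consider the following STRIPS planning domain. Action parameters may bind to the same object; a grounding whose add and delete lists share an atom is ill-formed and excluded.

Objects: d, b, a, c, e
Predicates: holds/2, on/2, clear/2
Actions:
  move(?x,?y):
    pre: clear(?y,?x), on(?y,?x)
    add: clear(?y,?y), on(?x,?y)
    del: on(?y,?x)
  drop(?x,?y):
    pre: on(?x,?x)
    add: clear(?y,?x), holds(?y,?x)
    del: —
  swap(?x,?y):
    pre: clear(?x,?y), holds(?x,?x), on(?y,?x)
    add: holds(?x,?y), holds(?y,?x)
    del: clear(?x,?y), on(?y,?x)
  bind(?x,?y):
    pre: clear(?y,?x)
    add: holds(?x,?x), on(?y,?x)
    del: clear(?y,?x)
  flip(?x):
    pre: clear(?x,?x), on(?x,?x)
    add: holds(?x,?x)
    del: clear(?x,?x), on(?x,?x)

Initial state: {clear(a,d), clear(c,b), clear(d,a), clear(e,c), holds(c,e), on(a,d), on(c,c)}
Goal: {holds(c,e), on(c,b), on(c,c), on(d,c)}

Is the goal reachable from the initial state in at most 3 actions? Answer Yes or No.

1. drop(c,d)  →  {clear(a,d), clear(c,b), clear(d,a), clear(d,c), clear(e,c), holds(c,e), holds(d,c), on(a,d), on(c,c)}
2. bind(b,c)  →  {clear(a,d), clear(d,a), clear(d,c), clear(e,c), holds(b,b), holds(c,e), holds(d,c), on(a,d), on(c,b), on(c,c)}
3. bind(c,d)  →  {clear(a,d), clear(d,a), clear(e,c), holds(b,b), holds(c,c), holds(c,e), holds(d,c), on(a,d), on(c,b), on(c,c), on(d,c)}
optimal plan length = 3; 3 ≤ 3

Yes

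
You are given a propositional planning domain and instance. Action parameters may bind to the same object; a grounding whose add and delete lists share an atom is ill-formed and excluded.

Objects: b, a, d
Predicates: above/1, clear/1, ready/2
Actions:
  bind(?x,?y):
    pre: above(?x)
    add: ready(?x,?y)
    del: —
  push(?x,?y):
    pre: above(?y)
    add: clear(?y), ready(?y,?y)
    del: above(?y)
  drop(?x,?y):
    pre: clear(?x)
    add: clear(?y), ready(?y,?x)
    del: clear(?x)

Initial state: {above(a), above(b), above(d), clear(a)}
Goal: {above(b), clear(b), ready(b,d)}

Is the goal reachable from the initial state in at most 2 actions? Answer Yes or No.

Yes

1. bind(b,d)  →  {above(a), above(b), above(d), clear(a), ready(b,d)}
2. drop(a,b)  →  {above(a), above(b), above(d), clear(b), ready(b,a), ready(b,d)}
optimal plan length = 2; 2 ≤ 2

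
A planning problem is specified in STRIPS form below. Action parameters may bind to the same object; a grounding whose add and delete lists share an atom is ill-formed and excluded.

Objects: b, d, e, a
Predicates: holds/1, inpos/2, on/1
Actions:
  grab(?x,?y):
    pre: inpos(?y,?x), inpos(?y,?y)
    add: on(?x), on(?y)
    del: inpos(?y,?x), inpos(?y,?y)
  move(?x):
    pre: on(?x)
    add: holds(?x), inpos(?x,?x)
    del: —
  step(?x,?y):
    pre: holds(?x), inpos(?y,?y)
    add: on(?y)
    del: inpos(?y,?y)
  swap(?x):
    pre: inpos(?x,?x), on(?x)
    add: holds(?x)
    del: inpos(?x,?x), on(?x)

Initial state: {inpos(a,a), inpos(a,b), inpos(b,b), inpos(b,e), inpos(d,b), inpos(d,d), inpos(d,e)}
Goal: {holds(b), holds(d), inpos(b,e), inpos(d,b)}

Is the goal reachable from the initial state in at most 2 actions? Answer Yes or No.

1. grab(b,b)  →  {inpos(a,a), inpos(a,b), inpos(b,e), inpos(d,b), inpos(d,d), inpos(d,e), on(b)}
2. grab(d,d)  →  {inpos(a,a), inpos(a,b), inpos(b,e), inpos(d,b), inpos(d,e), on(b), on(d)}
3. move(b)  →  {holds(b), inpos(a,a), inpos(a,b), inpos(b,b), inpos(b,e), inpos(d,b), inpos(d,e), on(b), on(d)}
4. move(d)  →  {holds(b), holds(d), inpos(a,a), inpos(a,b), inpos(b,b), inpos(b,e), inpos(d,b), inpos(d,d), inpos(d,e), on(b), on(d)}
optimal plan length = 4; 4 > 2

No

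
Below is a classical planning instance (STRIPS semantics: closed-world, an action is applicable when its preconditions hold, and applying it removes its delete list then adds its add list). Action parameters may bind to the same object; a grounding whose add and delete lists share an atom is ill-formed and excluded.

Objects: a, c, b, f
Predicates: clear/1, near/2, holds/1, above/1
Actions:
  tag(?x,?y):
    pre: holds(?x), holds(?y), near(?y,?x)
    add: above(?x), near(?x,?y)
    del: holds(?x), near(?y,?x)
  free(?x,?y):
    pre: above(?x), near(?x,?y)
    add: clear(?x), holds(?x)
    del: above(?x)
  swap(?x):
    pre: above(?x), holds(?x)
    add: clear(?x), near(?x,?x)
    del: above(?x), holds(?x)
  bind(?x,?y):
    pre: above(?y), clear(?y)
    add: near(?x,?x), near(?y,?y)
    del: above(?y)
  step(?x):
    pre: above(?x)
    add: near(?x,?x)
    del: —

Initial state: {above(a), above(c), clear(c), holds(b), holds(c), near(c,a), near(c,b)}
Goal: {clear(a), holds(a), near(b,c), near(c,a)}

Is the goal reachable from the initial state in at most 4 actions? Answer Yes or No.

1. tag(b,c)  →  {above(a), above(b), above(c), clear(c), holds(c), near(b,c), near(c,a)}
2. bind(a,c)  →  {above(a), above(b), clear(c), holds(c), near(a,a), near(b,c), near(c,a), near(c,c)}
3. free(a,a)  →  {above(b), clear(a), clear(c), holds(a), holds(c), near(a,a), near(b,c), near(c,a), near(c,c)}
optimal plan length = 3; 3 ≤ 4

Yes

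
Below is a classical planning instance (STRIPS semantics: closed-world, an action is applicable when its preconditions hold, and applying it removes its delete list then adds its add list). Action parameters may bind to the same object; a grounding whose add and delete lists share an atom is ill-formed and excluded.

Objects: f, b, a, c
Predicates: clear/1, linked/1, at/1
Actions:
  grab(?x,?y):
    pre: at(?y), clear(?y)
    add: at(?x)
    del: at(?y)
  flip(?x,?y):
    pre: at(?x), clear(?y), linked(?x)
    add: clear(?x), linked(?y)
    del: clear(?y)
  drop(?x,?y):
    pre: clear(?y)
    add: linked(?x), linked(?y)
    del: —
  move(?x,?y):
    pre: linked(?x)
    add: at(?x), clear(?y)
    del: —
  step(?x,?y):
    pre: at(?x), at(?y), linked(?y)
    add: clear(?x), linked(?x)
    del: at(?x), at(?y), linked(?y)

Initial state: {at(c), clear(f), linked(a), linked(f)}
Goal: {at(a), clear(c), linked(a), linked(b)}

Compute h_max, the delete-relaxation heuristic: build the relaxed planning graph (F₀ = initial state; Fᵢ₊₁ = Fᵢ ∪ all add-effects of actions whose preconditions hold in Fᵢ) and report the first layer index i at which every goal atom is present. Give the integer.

F0 = init (4 atoms)
F1 = F0 ∪ {at(a), at(f), clear(a), clear(b), clear(c), linked(b), linked(c)}  (11 atoms)
goal ⊆ F1  ⇒  h_max = 1

1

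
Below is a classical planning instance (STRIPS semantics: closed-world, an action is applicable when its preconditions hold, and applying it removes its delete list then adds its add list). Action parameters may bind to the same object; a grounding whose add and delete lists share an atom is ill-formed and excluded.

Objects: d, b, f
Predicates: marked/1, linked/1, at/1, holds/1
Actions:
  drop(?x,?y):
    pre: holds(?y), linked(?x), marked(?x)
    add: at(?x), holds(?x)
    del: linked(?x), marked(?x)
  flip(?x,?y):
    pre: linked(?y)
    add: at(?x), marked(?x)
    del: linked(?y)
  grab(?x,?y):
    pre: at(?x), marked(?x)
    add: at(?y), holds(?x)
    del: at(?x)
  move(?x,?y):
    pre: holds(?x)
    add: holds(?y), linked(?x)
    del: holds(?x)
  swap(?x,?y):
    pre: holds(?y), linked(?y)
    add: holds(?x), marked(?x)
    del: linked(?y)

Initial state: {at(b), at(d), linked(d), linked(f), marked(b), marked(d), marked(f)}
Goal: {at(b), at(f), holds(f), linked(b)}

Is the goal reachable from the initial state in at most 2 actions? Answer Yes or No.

1. grab(d,f)  →  {at(b), at(f), holds(d), linked(d), linked(f), marked(b), marked(d), marked(f)}
2. move(d,b)  →  {at(b), at(f), holds(b), linked(d), linked(f), marked(b), marked(d), marked(f)}
3. move(b,f)  →  {at(b), at(f), holds(f), linked(b), linked(d), linked(f), marked(b), marked(d), marked(f)}
optimal plan length = 3; 3 > 2

No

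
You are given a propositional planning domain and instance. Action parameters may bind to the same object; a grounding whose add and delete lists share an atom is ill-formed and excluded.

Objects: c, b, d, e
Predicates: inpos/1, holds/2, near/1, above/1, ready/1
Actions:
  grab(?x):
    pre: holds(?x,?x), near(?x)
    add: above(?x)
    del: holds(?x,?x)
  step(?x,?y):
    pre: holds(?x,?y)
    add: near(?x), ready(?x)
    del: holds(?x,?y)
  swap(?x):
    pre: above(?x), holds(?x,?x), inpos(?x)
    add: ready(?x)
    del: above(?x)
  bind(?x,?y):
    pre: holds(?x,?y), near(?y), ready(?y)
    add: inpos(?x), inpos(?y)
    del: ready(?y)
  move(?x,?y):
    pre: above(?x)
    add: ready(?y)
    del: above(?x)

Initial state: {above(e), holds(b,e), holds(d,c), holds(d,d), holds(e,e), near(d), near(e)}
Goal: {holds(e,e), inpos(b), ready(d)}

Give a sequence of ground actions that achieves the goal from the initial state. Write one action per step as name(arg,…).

step(d,c); move(e,e); bind(b,e)

1. step(d,c)  →  {above(e), holds(b,e), holds(d,d), holds(e,e), near(d), near(e), ready(d)}
2. move(e,e)  →  {holds(b,e), holds(d,d), holds(e,e), near(d), near(e), ready(d), ready(e)}
3. bind(b,e)  →  {holds(b,e), holds(d,d), holds(e,e), inpos(b), inpos(e), near(d), near(e), ready(d)}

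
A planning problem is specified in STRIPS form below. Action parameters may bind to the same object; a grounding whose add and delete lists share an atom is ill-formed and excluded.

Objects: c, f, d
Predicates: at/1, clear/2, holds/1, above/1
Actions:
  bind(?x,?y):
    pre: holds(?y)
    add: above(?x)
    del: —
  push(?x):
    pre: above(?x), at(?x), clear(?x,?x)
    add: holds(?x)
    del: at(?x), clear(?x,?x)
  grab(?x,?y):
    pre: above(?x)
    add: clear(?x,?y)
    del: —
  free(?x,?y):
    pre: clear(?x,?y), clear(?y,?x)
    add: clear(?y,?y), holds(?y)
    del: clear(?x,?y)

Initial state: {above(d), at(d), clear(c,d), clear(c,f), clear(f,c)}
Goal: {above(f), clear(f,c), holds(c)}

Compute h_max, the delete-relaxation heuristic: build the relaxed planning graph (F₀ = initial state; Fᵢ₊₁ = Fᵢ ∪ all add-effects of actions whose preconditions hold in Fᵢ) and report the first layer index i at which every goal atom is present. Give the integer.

2

F0 = init (5 atoms)
F1 = F0 ∪ {clear(c,c), clear(d,c), clear(d,d), clear(d,f), clear(f,f), holds(c), holds(f)}  (12 atoms)
F2 = F1 ∪ {above(c), above(f), holds(d)}  (15 atoms)
goal ⊆ F2  ⇒  h_max = 2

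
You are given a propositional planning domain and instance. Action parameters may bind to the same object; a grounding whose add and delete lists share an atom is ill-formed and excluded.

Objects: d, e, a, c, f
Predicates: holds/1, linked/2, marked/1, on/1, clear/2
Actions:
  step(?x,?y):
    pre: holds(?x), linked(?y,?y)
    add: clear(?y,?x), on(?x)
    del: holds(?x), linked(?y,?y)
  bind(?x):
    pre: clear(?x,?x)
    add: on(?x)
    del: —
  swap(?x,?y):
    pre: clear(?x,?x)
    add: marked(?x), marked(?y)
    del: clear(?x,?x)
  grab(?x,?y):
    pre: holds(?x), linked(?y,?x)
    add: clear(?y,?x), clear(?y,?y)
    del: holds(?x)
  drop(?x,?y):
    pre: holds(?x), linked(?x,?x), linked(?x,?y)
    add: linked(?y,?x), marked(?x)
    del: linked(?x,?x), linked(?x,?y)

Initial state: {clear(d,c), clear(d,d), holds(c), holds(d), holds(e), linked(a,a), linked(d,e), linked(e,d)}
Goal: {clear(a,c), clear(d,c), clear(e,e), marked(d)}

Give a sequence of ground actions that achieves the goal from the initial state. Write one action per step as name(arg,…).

1. step(c,a)  →  {clear(a,c), clear(d,c), clear(d,d), holds(d), holds(e), linked(d,e), linked(e,d), on(c)}
2. swap(d,d)  →  {clear(a,c), clear(d,c), holds(d), holds(e), linked(d,e), linked(e,d), marked(d), on(c)}
3. grab(d,e)  →  {clear(a,c), clear(d,c), clear(e,d), clear(e,e), holds(e), linked(d,e), linked(e,d), marked(d), on(c)}

step(c,a); swap(d,d); grab(d,e)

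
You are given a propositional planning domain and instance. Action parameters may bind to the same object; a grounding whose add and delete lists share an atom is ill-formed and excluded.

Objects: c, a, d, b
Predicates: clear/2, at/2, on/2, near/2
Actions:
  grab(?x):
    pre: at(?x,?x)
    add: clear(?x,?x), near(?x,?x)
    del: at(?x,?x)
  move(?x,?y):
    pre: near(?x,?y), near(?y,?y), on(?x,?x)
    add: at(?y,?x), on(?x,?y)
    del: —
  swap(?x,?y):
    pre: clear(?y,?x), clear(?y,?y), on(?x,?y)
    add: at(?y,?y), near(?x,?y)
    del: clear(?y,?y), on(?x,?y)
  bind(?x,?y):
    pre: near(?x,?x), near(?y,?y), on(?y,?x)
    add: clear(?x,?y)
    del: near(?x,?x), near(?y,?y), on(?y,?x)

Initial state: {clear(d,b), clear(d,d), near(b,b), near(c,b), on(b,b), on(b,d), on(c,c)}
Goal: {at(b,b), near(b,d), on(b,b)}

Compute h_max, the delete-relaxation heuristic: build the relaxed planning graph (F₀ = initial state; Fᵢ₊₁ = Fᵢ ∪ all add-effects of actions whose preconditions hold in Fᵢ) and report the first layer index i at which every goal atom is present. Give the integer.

F0 = init (7 atoms)
F1 = F0 ∪ {at(b,b), at(b,c), at(d,d), clear(b,b), near(b,d), on(c,b)}  (13 atoms)
goal ⊆ F1  ⇒  h_max = 1

1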